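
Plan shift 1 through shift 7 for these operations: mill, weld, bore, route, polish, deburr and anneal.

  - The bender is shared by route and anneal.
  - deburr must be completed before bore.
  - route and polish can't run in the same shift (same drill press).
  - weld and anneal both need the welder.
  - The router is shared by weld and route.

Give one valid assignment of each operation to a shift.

weld=shift 1, route=shift 2, anneal=shift 3, deburr=shift 1, bore=shift 2, polish=shift 1, mill=shift 1

Checking: deburr(shift 1) before bore(shift 2); route(shift 2) != anneal(shift 3); route(shift 2) != polish(shift 1); weld(shift 1) != route(shift 2); weld(shift 1) != anneal(shift 3).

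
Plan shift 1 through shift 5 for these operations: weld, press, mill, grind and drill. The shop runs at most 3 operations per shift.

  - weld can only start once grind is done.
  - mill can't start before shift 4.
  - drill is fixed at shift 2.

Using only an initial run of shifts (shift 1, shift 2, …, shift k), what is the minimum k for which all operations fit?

4 shifts

The precedence chain requires at least 2 distinct shifts.
With at most 3 per shift and 5 operations, at least 2 shifts are needed.
mill can't be placed before shift 4, so the schedule must run through at least shift 4.
4 works (last occupied shift: shift 4): for example press=shift 1, weld=shift 2, drill=shift 2, grind=shift 1, mill=shift 4.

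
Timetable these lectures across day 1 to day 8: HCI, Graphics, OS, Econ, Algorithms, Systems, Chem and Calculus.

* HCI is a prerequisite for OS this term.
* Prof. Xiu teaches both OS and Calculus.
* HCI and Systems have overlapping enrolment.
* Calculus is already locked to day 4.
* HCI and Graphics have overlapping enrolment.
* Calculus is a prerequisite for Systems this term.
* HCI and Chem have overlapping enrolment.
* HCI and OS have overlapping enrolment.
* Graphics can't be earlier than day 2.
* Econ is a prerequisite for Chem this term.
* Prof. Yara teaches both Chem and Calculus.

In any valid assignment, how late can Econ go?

day 7

Downstream work caps Econ at day 7.
Econ at day 7 is achievable: OS=day 2; Systems=day 5; Chem=day 8; Algorithms=day 1; Econ=day 7; Calculus=day 4; HCI=day 1; Graphics=day 2.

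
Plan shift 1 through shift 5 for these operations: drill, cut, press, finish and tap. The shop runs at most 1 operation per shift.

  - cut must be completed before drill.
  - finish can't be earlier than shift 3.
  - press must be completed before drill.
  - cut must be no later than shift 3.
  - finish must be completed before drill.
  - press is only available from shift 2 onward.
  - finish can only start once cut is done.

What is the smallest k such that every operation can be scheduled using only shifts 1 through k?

The precedence chain requires at least 3 distinct shifts.
With at most 1 per shift and 5 operations, at least 5 shifts are needed.
Propagating the time windows through the other constraints, drill can't land before shift 4, so the schedule must run through at least shift 4.
5 works (last occupied shift: shift 5): for example cut in shift 1; drill in shift 4; press in shift 2; tap in shift 5; finish in shift 3.

5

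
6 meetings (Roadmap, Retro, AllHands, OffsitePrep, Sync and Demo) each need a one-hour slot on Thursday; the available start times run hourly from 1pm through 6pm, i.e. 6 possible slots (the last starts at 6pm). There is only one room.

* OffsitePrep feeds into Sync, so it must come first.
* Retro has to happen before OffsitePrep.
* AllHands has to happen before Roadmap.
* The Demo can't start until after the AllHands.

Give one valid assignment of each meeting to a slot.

Sync in 5pm, Retro in 2pm, AllHands in 1pm, OffsitePrep in 3pm, Demo in 6pm, Roadmap in 4pm

Checking: OffsitePrep(3pm) before Sync(5pm); AllHands(1pm) before Roadmap(4pm); Retro(2pm) before OffsitePrep(3pm); AllHands(1pm) before Demo(6pm); max 1 per slot (cap 1).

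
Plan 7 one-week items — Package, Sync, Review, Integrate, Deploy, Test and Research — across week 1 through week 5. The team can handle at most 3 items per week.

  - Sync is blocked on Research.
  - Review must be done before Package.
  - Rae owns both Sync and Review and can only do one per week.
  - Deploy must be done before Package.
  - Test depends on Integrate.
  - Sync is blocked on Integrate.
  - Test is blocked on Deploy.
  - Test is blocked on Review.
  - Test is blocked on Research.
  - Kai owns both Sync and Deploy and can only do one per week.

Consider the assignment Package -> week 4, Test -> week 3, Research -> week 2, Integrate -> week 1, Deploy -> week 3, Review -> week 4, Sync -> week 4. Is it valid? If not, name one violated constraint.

Invalid. Test is blocked on Review.

Test depends on Integrate — holds.
Deploy must be done before Package — holds.
Test is blocked on Deploy — violated.
Test is blocked on Review — violated.
The team can handle at most 3 items per week — holds.
Review must be done before Package — violated.
Sync is blocked on Research — holds.
Test is blocked on Research — holds.
Rae owns both Sync and Review and can only do one per week — violated.
Kai owns both Sync and Deploy and can only do one per week — holds.
Sync is blocked on Integrate — holds.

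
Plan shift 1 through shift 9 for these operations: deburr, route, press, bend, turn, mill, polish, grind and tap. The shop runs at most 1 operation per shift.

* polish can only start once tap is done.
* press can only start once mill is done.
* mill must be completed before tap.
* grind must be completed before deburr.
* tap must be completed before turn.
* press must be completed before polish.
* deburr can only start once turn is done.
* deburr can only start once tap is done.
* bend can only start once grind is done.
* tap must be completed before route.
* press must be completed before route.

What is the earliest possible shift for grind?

Downstream work caps grind at shift 8.
grind at shift 1 is achievable: press -> shift 6; bend -> shift 9; deburr -> shift 5; grind -> shift 1; tap -> shift 3; route -> shift 7; turn -> shift 4; polish -> shift 8; mill -> shift 2.

shift 1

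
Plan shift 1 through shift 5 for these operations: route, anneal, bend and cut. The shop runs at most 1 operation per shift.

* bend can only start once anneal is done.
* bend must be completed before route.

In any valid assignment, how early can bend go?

shift 2

Precedence pushes bend to at least shift 2; downstream work caps bend at shift 4.
bend at shift 2 is achievable: anneal in shift 1, cut in shift 4, bend in shift 2, route in shift 3.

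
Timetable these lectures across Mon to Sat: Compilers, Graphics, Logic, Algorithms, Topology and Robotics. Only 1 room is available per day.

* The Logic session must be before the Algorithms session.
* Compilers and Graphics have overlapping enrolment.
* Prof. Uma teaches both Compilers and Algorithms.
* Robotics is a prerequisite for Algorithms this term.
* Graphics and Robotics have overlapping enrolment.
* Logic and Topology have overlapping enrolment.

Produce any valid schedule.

Graphics in Fri, Logic in Mon, Robotics in Tue, Algorithms in Wed, Compilers in Thu, Topology in Sat

Checking: Logic(Mon) before Algorithms(Wed); Robotics(Tue) before Algorithms(Wed); Compilers(Thu) != Graphics(Fri); Compilers(Thu) != Algorithms(Wed); Graphics(Fri) != Robotics(Tue); Logic(Mon) != Topology(Sat); max 1 per day (cap 1).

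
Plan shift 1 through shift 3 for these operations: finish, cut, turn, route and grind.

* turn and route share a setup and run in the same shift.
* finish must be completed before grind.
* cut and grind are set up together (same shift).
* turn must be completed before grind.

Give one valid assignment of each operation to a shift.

cut in shift 2; turn in shift 1; grind in shift 2; route in shift 1; finish in shift 1

Checking: finish(shift 1) before grind(shift 2); turn(shift 1) before grind(shift 2); cut = grind = shift 2; turn = route = shift 1.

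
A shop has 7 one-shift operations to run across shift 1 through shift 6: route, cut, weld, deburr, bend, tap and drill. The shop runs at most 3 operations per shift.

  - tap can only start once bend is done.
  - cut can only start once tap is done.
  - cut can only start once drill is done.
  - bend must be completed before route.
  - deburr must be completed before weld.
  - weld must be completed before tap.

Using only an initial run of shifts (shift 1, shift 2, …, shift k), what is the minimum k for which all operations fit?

The precedence chain requires at least 4 distinct shifts.
With at most 3 per shift and 7 operations, at least 3 shifts are needed.
4 works (last occupied shift: shift 4): for example weld -> shift 2; drill -> shift 1; cut -> shift 4; tap -> shift 3; deburr -> shift 1; bend -> shift 1; route -> shift 2.

4 shifts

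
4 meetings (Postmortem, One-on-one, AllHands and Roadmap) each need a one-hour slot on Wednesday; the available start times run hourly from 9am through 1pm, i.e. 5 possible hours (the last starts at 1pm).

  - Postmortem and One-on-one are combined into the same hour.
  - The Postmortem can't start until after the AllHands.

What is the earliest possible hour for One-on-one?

One-on-one must be in the same hour as Postmortem, which can't be before 10am, so One-on-one is at least 10am.
One-on-one at 10am is achievable: One-on-one=10am; AllHands=9am; Postmortem=10am; Roadmap=9am.

10am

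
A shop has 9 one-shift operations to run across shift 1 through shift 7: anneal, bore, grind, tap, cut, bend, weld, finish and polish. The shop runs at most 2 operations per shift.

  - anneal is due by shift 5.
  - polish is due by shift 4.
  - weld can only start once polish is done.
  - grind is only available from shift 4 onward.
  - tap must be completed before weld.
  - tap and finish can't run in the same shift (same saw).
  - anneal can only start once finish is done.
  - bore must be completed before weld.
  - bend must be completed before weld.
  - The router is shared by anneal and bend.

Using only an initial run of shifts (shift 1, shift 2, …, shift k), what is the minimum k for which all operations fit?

5

The precedence chain requires at least 2 distinct shifts.
With at most 2 per shift and 9 operations, at least 5 shifts are needed.
grind can't be placed before shift 4, so the schedule must run through at least shift 4.
5 works (last occupied shift: shift 5): for example cut=shift 5; anneal=shift 4; grind=shift 4; finish=shift 3; tap=shift 2; weld=shift 3; bend=shift 2; polish=shift 1; bore=shift 1.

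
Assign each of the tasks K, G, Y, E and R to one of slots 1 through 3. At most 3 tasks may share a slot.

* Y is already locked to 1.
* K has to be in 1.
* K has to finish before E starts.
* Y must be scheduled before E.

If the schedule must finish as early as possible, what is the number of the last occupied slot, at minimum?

The precedence chain requires at least 2 distinct slots.
With at most 3 per slot and 5 tasks, at least 2 slots are needed.
2 works (last occupied slot: 2): for example Y=1; R=2; G=1; K=1; E=2.

slot 2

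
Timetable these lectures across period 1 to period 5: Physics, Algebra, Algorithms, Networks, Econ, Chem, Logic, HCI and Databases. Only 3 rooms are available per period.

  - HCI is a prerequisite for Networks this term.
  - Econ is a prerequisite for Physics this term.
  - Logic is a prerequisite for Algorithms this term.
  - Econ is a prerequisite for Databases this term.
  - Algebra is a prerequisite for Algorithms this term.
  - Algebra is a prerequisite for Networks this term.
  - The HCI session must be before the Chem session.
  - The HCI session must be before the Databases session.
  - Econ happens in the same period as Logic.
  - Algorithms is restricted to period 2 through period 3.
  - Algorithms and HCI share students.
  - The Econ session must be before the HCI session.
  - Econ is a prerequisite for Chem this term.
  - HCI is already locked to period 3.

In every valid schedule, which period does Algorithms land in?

Algorithms's window is period 2–period 3.
HCI is fixed at period 3, and Algorithms can't share a period with HCI.
So Algorithms must be period 2.

period 2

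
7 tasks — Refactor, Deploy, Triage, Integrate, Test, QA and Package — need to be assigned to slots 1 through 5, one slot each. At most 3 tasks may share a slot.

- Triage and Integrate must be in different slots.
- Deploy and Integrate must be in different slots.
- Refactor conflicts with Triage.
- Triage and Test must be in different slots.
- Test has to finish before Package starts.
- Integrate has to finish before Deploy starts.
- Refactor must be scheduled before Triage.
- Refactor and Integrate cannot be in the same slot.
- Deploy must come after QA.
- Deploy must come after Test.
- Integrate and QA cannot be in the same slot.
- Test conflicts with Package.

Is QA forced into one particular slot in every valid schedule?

QA can be 1 (e.g. QA -> 1; Refactor -> 1; Package -> 2; Deploy -> 3; Triage -> 3; Test -> 1; Integrate -> 2) or 2 (e.g. Triage in 3; Deploy in 3; Test in 1; Integrate in 1; QA in 2; Refactor in 2; Package in 2).

No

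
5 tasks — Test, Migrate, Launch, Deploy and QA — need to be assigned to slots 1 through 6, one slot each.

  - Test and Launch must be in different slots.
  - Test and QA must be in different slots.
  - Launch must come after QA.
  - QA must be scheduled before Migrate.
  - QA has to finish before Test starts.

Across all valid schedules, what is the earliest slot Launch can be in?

2

Precedence pushes Launch to at least 2.
Launch at 2 is achievable: Test -> 3; Launch -> 2; QA -> 1; Migrate -> 2; Deploy -> 1.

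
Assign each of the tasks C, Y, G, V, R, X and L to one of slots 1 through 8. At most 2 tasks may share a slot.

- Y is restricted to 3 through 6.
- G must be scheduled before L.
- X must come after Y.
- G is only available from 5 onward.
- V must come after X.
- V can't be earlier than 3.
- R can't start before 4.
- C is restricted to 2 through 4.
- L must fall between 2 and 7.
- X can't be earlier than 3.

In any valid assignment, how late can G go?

G is available from 5; downstream work caps G at 6.
G at 6 is achievable: C -> 2; L -> 7; R -> 4; V -> 5; Y -> 3; G -> 6; X -> 4.

6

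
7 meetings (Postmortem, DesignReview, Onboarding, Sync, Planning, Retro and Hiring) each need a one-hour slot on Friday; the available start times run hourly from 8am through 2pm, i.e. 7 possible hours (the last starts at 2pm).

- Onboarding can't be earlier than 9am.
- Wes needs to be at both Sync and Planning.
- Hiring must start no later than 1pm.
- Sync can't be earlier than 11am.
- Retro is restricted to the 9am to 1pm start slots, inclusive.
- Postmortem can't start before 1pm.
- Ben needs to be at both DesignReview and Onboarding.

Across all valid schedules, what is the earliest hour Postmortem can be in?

Postmortem is available from 1pm.
Postmortem at 1pm is achievable: DesignReview=8am; Postmortem=1pm; Hiring=8am; Retro=9am; Planning=8am; Sync=11am; Onboarding=9am.

1pm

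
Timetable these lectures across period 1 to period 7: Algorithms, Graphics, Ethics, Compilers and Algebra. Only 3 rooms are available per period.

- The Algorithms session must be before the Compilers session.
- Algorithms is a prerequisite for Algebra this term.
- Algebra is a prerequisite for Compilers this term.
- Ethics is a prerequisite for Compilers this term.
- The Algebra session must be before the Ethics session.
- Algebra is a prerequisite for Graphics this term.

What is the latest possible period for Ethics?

Precedence pushes Ethics to at least period 3; downstream work caps Ethics at period 6.
Ethics at period 6 is achievable: Compilers in period 7; Algebra in period 2; Algorithms in period 1; Ethics in period 6; Graphics in period 3.

period 6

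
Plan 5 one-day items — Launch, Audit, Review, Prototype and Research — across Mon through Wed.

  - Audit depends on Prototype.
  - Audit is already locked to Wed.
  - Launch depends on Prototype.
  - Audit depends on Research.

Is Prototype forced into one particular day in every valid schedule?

Prototype can be Mon (e.g. Launch -> Tue; Prototype -> Mon; Audit -> Wed; Research -> Mon; Review -> Mon) or Tue (e.g. Launch -> Wed, Review -> Mon, Research -> Mon, Prototype -> Tue, Audit -> Wed).

No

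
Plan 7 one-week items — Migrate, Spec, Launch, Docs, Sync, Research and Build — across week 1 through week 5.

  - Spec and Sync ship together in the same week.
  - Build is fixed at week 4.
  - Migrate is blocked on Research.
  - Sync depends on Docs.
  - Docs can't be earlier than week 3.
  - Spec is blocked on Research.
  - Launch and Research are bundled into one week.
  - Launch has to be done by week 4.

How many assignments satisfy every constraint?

Splitting on Migrate: it can be week 2 (3), week 3 (6), week 4 (9), week 5 (11). Listing each branch's schedules as (Spec, Launch, Docs, Sync, Research, Build) by week number:
Migrate=week 2: (4,1,3,4,1,4) (5,1,3,5,1,4) (5,1,4,5,1,4) — 3.
Migrate=week 3: (4,1,3,4,1,4) (4,2,3,4,2,4) (5,1,3,5,1,4) (5,1,4,5,1,4) (5,2,3,5,2,4) (5,2,4,5,2,4) — 6.
Migrate=week 4: (4,1,3,4,1,4) (4,2,3,4,2,4) (4,3,3,4,3,4) (5,1,3,5,1,4) (5,1,4,5,1,4) (5,2,3,5,2,4) (5,2,4,5,2,4) (5,3,3,5,3,4) (5,3,4,5,3,4) — 9.
Migrate=week 5: (4,1,3,4,1,4) (4,2,3,4,2,4) (4,3,3,4,3,4) (5,1,3,5,1,4) (5,1,4,5,1,4) (5,2,3,5,2,4) (5,2,4,5,2,4) (5,3,3,5,3,4) (5,3,4,5,3,4) (5,4,3,5,4,4) (5,4,4,5,4,4) — 11.
Summing: 3 + 6 + 9 + 11 = 29.

29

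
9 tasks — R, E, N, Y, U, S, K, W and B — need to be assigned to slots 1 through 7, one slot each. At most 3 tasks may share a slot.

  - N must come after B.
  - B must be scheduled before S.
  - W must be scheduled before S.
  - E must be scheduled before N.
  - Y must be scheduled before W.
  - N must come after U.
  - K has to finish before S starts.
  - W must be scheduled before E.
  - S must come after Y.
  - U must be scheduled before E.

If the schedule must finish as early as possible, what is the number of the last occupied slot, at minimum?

4

The precedence chain requires at least 4 distinct slots.
With at most 3 per slot and 9 tasks, at least 3 slots are needed.
4 works (last occupied slot: 4): for example Y=1; B=1; K=2; R=2; N=4; E=3; U=1; W=2; S=3.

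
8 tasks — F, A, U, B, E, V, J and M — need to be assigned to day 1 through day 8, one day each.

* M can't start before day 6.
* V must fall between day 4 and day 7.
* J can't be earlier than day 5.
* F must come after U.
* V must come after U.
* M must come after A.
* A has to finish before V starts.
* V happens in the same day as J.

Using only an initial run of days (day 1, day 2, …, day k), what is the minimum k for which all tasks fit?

6

The precedence chain requires at least 2 distinct days.
M can't be placed before day 6, so the schedule must run through at least day 6.
6 works (last occupied day: day 6): for example U=day 1; E=day 1; F=day 2; M=day 6; B=day 1; A=day 1; V=day 5; J=day 5.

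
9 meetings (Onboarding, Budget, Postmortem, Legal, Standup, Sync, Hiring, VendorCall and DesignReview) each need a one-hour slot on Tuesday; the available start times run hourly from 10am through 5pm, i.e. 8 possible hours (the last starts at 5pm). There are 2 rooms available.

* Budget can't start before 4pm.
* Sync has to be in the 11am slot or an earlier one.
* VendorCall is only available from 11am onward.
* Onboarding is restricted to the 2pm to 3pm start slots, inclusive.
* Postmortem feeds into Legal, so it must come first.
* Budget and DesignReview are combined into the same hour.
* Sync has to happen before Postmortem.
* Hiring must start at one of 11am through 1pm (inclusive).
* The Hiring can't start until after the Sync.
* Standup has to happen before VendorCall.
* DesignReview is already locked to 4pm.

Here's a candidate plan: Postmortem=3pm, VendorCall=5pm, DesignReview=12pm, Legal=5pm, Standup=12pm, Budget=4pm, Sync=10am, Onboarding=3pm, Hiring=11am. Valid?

No — it violates: Budget and DesignReview are combined into the same hour

Budget and DesignReview are combined into the same hour — violated.
Postmortem feeds into Legal, so it must come first — holds.
The Hiring can't start until after the Sync — holds.
Standup has to happen before VendorCall — holds.
Hiring must start at one of 11am through 1pm (inclusive) — holds.
Sync has to be in the 11am slot or an earlier one — holds.
Sync has to happen before Postmortem — holds.
Onboarding is restricted to the 2pm to 3pm start slots, inclusive — holds.
There are 2 rooms available — holds.
DesignReview is already locked to 4pm — violated.
VendorCall is only available from 11am onward — holds.
Budget can't start before 4pm — holds.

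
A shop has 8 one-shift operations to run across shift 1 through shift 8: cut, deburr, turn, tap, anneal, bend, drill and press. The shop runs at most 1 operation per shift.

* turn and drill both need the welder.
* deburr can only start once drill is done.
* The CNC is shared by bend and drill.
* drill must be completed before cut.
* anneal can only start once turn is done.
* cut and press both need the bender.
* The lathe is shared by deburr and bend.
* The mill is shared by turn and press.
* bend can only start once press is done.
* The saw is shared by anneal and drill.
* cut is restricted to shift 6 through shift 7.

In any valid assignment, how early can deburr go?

Precedence pushes deburr to at least shift 2.
deburr at shift 2 is achievable: bend=shift 7; tap=shift 8; press=shift 5; drill=shift 1; deburr=shift 2; cut=shift 6; turn=shift 3; anneal=shift 4.

shift 2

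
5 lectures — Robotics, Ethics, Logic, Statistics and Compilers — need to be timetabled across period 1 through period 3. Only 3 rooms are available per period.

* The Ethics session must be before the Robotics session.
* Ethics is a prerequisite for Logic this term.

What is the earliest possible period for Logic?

Precedence pushes Logic to at least period 2.
Logic at period 2 is achievable: Statistics in period 1, Logic in period 2, Ethics in period 1, Robotics in period 2, Compilers in period 1.

period 2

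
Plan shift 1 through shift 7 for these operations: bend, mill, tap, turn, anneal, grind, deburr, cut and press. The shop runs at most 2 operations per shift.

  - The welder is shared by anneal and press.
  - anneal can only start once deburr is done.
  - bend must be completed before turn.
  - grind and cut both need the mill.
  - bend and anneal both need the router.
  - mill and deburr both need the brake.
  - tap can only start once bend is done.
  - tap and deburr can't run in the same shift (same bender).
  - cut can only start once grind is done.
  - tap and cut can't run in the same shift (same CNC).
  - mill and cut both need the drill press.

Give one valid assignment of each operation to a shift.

grind -> shift 3, bend -> shift 1, deburr -> shift 1, cut -> shift 4, tap -> shift 2, mill -> shift 5, turn -> shift 2, anneal -> shift 3, press -> shift 4

Checking: bend(shift 1) before tap(shift 2); deburr(shift 1) before anneal(shift 3); bend(shift 1) before turn(shift 2); grind(shift 3) before cut(shift 4); bend(shift 1) != anneal(shift 3); mill(shift 5) != deburr(shift 1); tap(shift 2) != cut(shift 4); mill(shift 5) != cut(shift 4); grind(shift 3) != cut(shift 4); tap(shift 2) != deburr(shift 1); anneal(shift 3) != press(shift 4); max 2 per shift (cap 2).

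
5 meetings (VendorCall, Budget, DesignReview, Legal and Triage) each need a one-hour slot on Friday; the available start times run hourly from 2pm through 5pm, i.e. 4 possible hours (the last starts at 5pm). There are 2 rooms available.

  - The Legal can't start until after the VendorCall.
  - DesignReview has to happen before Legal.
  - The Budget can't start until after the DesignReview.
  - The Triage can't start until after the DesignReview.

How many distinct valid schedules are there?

Splitting on VendorCall: it can be 2pm (30), 3pm (20), 4pm (9). Listing each branch's schedules as (Budget, DesignReview, Legal, Triage):
VendorCall=2pm: (3pm,2pm,3pm,4pm) (3pm,2pm,3pm,5pm) (3pm,2pm,4pm,3pm) (3pm,2pm,4pm,4pm) (3pm,2pm,4pm,5pm) (3pm,2pm,5pm,3pm) (3pm,2pm,5pm,4pm) (3pm,2pm,5pm,5pm) (4pm,2pm,3pm,3pm) (4pm,2pm,3pm,4pm) (4pm,2pm,3pm,5pm) (4pm,2pm,4pm,3pm) (4pm,2pm,4pm,5pm) (4pm,2pm,5pm,3pm) (4pm,2pm,5pm,4pm) (4pm,2pm,5pm,5pm) (4pm,3pm,4pm,5pm) (4pm,3pm,5pm,4pm) (4pm,3pm,5pm,5pm) (5pm,2pm,3pm,3pm) (5pm,2pm,3pm,4pm) (5pm,2pm,3pm,5pm) (5pm,2pm,4pm,3pm) (5pm,2pm,4pm,4pm) (5pm,2pm,4pm,5pm) (5pm,2pm,5pm,3pm) (5pm,2pm,5pm,4pm) (5pm,3pm,4pm,4pm) (5pm,3pm,4pm,5pm) (5pm,3pm,5pm,4pm) — 30.
VendorCall=3pm: (3pm,2pm,4pm,4pm) (3pm,2pm,4pm,5pm) (3pm,2pm,5pm,4pm) (3pm,2pm,5pm,5pm) (4pm,2pm,4pm,3pm) (4pm,2pm,4pm,5pm) (4pm,2pm,5pm,3pm) (4pm,2pm,5pm,4pm) (4pm,2pm,5pm,5pm) (4pm,3pm,4pm,5pm) (4pm,3pm,5pm,4pm) (4pm,3pm,5pm,5pm) (5pm,2pm,4pm,3pm) (5pm,2pm,4pm,4pm) (5pm,2pm,4pm,5pm) (5pm,2pm,5pm,3pm) (5pm,2pm,5pm,4pm) (5pm,3pm,4pm,4pm) (5pm,3pm,4pm,5pm) (5pm,3pm,5pm,4pm) — 20.
VendorCall=4pm: (3pm,2pm,5pm,3pm) (3pm,2pm,5pm,4pm) (3pm,2pm,5pm,5pm) (4pm,2pm,5pm,3pm) (4pm,2pm,5pm,5pm) (4pm,3pm,5pm,5pm) (5pm,2pm,5pm,3pm) (5pm,2pm,5pm,4pm) (5pm,3pm,5pm,4pm) — 9.
Summing: 30 + 20 + 9 = 59.

59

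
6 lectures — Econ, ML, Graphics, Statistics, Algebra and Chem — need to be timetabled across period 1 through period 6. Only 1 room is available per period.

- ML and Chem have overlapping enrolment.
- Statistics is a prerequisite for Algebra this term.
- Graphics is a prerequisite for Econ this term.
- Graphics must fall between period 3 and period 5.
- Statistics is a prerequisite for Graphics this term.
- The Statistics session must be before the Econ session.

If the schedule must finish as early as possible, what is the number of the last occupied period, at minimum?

period 6

The precedence chain requires at least 3 distinct periods.
With at most 1 per period and 6 lectures, at least 6 periods are needed.
Propagating the time windows through the other constraints, Econ can't land before period 4, so the schedule must run through at least period 4.
6 works (last occupied period: period 6): for example Graphics=period 3; Statistics=period 1; Chem=period 6; Algebra=period 2; ML=period 5; Econ=period 4.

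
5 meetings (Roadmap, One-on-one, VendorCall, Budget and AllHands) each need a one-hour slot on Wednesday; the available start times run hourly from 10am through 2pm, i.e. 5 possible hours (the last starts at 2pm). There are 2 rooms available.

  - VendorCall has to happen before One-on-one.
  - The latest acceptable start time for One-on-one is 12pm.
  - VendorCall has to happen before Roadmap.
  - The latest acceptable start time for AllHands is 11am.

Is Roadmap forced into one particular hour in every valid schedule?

Roadmap can be 11am (e.g. Budget in 12pm, Roadmap in 11am, VendorCall in 10am, AllHands in 10am, One-on-one in 11am) or 12pm (e.g. VendorCall=10am, One-on-one=11am, Budget=11am, Roadmap=12pm, AllHands=10am).

No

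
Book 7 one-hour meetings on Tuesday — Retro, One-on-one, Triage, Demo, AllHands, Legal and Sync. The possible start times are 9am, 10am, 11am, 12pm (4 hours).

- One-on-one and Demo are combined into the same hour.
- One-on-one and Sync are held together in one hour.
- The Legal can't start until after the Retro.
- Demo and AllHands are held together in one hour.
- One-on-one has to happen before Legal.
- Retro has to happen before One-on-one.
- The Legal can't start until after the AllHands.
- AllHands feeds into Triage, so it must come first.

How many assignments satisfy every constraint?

Splitting on Retro: it can be 9am (5), 10am (1). Listing each branch's schedules as (One-on-one, Triage, Demo, AllHands, Legal, Sync):
Retro=9am: (10am,11am,10am,10am,11am,10am) (10am,11am,10am,10am,12pm,10am) (10am,12pm,10am,10am,11am,10am) (10am,12pm,10am,10am,12pm,10am) (11am,12pm,11am,11am,12pm,11am) — 5.
Retro=10am: (11am,12pm,11am,11am,12pm,11am) — 1.
Summing: 5 + 1 = 6.

6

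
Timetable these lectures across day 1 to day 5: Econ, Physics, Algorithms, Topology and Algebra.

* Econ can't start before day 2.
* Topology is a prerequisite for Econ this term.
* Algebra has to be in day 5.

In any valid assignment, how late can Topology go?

Downstream work caps Topology at day 4.
Topology at day 4 is achievable: Topology in day 4, Algorithms in day 1, Algebra in day 5, Physics in day 1, Econ in day 5.

day 4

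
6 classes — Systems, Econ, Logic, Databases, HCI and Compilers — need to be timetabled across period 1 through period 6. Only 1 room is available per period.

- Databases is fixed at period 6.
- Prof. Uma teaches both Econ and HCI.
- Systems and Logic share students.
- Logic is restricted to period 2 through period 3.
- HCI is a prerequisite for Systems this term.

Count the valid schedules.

24

Splitting on Systems: it can be period 2 (2), period 3 (2), period 4 (8), period 5 (12). Listing each branch's schedules as (Econ, Logic, Databases, HCI, Compilers) by period number:
Systems=period 2: (4,3,6,1,5) (5,3,6,1,4) — 2.
Systems=period 3: (4,2,6,1,5) (5,2,6,1,4) — 2.
Systems=period 4: (1,2,6,3,5) (1,3,6,2,5) (2,3,6,1,5) (3,2,6,1,5) (5,2,6,1,3) (5,2,6,3,1) (5,3,6,1,2) (5,3,6,2,1) — 8.
Systems=period 5: (1,2,6,3,4) (1,2,6,4,3) (1,3,6,2,4) (1,3,6,4,2) (2,3,6,1,4) (2,3,6,4,1) (3,2,6,1,4) (3,2,6,4,1) (4,2,6,1,3) (4,2,6,3,1) (4,3,6,1,2) (4,3,6,2,1) — 12.
Summing: 2 + 2 + 8 + 12 = 24.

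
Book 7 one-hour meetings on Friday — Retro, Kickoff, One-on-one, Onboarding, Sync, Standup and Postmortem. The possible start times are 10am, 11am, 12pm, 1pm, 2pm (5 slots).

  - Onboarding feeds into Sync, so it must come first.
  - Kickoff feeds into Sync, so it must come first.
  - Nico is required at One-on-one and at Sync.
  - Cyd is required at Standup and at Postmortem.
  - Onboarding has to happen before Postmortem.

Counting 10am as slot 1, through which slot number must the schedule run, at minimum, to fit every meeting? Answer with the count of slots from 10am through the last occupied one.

The precedence chain requires at least 2 distinct slots.
2 works (last occupied slot: 11am): for example Kickoff=10am, One-on-one=10am, Retro=10am, Postmortem=11am, Standup=10am, Sync=11am, Onboarding=10am.

2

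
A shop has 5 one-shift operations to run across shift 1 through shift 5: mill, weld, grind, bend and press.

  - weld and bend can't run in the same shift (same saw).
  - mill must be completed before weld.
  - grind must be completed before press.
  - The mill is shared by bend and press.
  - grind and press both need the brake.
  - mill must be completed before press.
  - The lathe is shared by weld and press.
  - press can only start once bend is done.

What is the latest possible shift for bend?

shift 4

Downstream work caps bend at shift 4.
bend at shift 4 is achievable: press in shift 5; weld in shift 2; grind in shift 1; mill in shift 1; bend in shift 4.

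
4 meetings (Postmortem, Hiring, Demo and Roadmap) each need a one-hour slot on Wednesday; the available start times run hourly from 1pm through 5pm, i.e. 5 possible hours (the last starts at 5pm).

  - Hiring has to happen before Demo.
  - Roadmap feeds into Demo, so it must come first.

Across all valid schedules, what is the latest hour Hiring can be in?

4pm

Downstream work caps Hiring at 4pm.
Hiring at 4pm is achievable: Hiring -> 4pm; Roadmap -> 1pm; Demo -> 5pm; Postmortem -> 1pm.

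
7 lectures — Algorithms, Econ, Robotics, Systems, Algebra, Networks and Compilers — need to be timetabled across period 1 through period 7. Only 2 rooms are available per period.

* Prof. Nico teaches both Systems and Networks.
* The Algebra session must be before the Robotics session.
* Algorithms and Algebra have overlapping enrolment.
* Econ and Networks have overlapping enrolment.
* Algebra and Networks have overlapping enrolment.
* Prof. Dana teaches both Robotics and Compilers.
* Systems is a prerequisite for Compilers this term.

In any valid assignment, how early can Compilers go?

Precedence pushes Compilers to at least period 2.
Compilers at period 2 is achievable: Algorithms in period 2; Compilers in period 2; Systems in period 1; Robotics in period 3; Econ in period 3; Networks in period 4; Algebra in period 1.

period 2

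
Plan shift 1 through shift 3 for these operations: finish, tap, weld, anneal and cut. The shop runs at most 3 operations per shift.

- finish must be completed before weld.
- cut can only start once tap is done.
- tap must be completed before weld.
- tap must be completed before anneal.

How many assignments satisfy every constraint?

Splitting on finish: it can be shift 1 (9), shift 2 (5). Listing each branch's schedules as (tap, weld, anneal, cut) by shift number:
finish=shift 1: (1,2,2,2) (1,2,2,3) (1,2,3,2) (1,2,3,3) (1,3,2,2) (1,3,2,3) (1,3,3,2) (1,3,3,3) (2,3,3,3) — 9.
finish=shift 2: (1,3,2,2) (1,3,2,3) (1,3,3,2) (1,3,3,3) (2,3,3,3) — 5.
Summing: 9 + 5 = 14.

14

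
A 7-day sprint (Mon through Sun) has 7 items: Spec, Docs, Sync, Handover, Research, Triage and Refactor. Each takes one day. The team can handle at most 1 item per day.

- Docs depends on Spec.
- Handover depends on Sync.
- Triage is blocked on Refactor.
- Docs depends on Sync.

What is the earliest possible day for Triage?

Tue

Precedence pushes Triage to at least Tue.
Triage at Tue is achievable: Docs in Fri; Triage in Tue; Handover in Sat; Refactor in Mon; Research in Sun; Spec in Thu; Sync in Wed.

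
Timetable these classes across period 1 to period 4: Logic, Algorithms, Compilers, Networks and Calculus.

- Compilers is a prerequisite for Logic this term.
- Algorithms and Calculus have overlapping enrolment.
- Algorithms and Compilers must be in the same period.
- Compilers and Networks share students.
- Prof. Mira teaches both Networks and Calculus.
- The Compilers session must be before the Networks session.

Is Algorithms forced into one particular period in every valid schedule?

No

Algorithms can be period 1 (e.g. Logic in period 2, Calculus in period 3, Algorithms in period 1, Compilers in period 1, Networks in period 2) or period 2 (e.g. Logic -> period 3, Calculus -> period 1, Compilers -> period 2, Networks -> period 3, Algorithms -> period 2).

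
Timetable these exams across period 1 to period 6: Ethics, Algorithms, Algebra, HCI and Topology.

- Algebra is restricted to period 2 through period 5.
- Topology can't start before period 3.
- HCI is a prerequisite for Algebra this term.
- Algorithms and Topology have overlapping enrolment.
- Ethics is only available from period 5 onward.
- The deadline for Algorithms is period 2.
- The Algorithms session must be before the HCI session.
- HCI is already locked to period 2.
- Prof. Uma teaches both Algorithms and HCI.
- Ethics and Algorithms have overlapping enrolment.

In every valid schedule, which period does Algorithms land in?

period 1

Algorithms's window is period 1–period 2.
HCI is fixed at period 2, and Algorithms can't share a period with HCI.
So Algorithms must be period 1.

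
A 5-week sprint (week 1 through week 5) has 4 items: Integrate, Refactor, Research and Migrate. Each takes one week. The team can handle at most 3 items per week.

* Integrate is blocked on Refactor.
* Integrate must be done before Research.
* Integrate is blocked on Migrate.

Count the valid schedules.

Splitting on Integrate: it can be week 2 (3), week 3 (8), week 4 (9). Listing each branch's schedules as (Refactor, Research, Migrate) by week number:
Integrate=week 2: (1,3,1) (1,4,1) (1,5,1) — 3.
Integrate=week 3: (1,4,1) (1,4,2) (1,5,1) (1,5,2) (2,4,1) (2,4,2) (2,5,1) (2,5,2) — 8.
Integrate=week 4: (1,5,1) (1,5,2) (1,5,3) (2,5,1) (2,5,2) (2,5,3) (3,5,1) (3,5,2) (3,5,3) — 9.
Summing: 3 + 8 + 9 = 20.

20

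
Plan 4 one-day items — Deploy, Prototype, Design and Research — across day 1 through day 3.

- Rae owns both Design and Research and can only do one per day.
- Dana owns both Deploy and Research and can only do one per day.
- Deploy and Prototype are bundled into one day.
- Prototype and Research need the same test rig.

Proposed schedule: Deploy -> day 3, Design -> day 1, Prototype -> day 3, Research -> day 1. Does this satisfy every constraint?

Prototype and Research need the same test rig — holds.
Deploy and Prototype are bundled into one day — holds.
Dana owns both Deploy and Research and can only do one per day — holds.
Rae owns both Design and Research and can only do one per day — violated.

Invalid. Rae owns both Design and Research and can only do one per day.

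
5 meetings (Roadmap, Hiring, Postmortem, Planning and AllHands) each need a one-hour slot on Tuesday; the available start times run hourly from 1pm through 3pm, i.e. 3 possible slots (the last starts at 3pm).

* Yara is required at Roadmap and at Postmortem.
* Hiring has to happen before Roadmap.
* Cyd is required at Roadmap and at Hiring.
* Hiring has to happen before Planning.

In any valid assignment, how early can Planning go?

Precedence pushes Planning to at least 2pm.
Planning at 2pm is achievable: Hiring -> 1pm; Roadmap -> 2pm; Postmortem -> 1pm; AllHands -> 1pm; Planning -> 2pm.

2pm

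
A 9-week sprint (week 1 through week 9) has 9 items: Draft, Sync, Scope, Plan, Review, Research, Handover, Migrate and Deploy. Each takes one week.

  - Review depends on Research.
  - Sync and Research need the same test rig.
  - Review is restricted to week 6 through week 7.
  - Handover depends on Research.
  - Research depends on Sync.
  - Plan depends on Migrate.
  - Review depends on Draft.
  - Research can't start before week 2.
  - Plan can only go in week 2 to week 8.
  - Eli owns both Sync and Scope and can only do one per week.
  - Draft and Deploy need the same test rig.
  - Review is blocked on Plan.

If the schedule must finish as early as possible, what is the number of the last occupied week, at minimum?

The precedence chain requires at least 3 distinct weeks.
Review can't be placed before week 6, so the schedule must run through at least week 6.
6 works (last occupied week: week 6): for example Review -> week 6; Sync -> week 1; Deploy -> week 2; Draft -> week 1; Plan -> week 2; Handover -> week 3; Scope -> week 2; Migrate -> week 1; Research -> week 2.

week 6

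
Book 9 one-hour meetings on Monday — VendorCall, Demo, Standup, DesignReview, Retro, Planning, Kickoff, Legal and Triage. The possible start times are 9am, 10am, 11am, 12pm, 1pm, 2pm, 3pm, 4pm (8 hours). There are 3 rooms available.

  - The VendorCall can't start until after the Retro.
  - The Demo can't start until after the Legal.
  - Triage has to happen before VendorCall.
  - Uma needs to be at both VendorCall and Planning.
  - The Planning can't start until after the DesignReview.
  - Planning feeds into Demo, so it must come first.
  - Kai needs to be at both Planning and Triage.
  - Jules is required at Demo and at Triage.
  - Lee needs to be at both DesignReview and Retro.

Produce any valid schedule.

Standup -> 10am; Demo -> 12pm; Planning -> 11am; Legal -> 9am; Kickoff -> 11am; DesignReview -> 10am; Retro -> 9am; VendorCall -> 10am; Triage -> 9am

Checking: Retro(9am) before VendorCall(10am); Triage(9am) before VendorCall(10am); Planning(11am) before Demo(12pm); DesignReview(10am) before Planning(11am); Legal(9am) before Demo(12pm); Planning(11am) != Triage(9am); DesignReview(10am) != Retro(9am); VendorCall(10am) != Planning(11am); Demo(12pm) != Triage(9am); max 3 per hour (cap 3).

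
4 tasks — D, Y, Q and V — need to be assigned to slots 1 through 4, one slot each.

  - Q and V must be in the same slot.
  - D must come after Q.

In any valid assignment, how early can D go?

2

Precedence pushes D to at least 2.
D at 2 is achievable: Y in 1, V in 1, Q in 1, D in 2.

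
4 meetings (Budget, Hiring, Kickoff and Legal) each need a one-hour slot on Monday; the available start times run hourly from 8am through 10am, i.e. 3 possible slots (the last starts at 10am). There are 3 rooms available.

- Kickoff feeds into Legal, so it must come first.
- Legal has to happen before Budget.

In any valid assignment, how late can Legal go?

9am

Precedence pushes Legal to at least 9am; downstream work caps Legal at 9am.
Legal at 9am is achievable: Legal in 9am; Hiring in 8am; Budget in 10am; Kickoff in 8am.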